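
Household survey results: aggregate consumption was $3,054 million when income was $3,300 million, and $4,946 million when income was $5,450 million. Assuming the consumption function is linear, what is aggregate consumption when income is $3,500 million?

C = 3230

MPC = (4946 − 3054)/(5450 − 3300) = 1892/2150 = 0.88
a = 3054 − 0.88(3300) = 3054 − 2904 = 150
C = 150 + 0.88(3500) = 150 + 3080 = 3230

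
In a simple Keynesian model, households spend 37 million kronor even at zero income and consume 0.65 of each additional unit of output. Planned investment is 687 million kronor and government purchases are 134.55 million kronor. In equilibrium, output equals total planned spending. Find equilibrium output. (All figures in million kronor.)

Y = C + I + G = 37 + 0.65Y + 687 + 134.55
Y − 0.65Y = 858.55
0.35Y = 858.55, so Y = 858.55/0.35 = 2453

Y = 2453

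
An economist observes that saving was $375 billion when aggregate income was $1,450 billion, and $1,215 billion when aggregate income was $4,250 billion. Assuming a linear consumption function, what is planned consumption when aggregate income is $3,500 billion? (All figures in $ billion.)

C = 2510

MPS = ΔS/ΔY = (1215 − 375)/(4250 − 1450) = 840/2800 = 0.3
MPC = 1 − MPS = 0.7
Autonomous saving = 375 − 0.3(1450) = -60, so a = 60
C = 60 + 0.7(3500) = 60 + 2450 = 2510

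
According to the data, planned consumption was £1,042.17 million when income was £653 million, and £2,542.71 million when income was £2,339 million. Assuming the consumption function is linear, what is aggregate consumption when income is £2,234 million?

C = 2449.26

MPC = (2542.71 − 1042.17)/(2339 − 653) = 1500.54/1686 = 0.89
a = 1042.17 − 0.89(653) = 1042.17 − 581.17 = 461
C = 461 + 0.89(2234) = 461 + 1988.26 = 2449.26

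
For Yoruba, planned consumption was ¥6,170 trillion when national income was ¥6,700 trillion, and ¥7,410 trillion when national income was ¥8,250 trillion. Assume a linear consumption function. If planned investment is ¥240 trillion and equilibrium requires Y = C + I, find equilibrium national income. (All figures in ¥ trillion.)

MPC = (7410 − 6170)/(8250 − 6700) = 1240/1550 = 0.8
a = 6170 − 0.8(6700) = 810
Equilibrium: Y = 810 + 0.8Y + 240
0.2Y = 1050, so Y = 1050/0.2 = 5250

Y = 5250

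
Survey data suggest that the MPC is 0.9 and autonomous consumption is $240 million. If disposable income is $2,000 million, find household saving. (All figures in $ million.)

S = -40

C = 240 + 0.9(2000) = 240 + 1800 = 2040
S = Y − C = 2000 − 2040 = -40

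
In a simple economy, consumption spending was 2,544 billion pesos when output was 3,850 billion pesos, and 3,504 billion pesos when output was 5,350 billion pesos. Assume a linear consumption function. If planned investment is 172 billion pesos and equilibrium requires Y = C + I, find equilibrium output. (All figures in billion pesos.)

Y = 700

MPC = (3504 − 2544)/(5350 − 3850) = 960/1500 = 0.64
a = 2544 − 0.64(3850) = 80
Equilibrium: Y = 80 + 0.64Y + 172
0.36Y = 252, so Y = 252/0.36 = 700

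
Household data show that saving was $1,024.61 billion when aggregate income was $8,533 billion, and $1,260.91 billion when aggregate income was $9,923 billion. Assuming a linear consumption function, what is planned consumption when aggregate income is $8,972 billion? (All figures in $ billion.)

MPS = ΔS/ΔY = (1260.91 − 1024.61)/(9923 − 8533) = 236.3/1390 = 0.17
MPC = 1 − MPS = 0.83
Autonomous saving = 1024.61 − 0.17(8533) = -426, so a = 426
C = 426 + 0.83(8972) = 426 + 7446.76 = 7872.76

C = 7872.76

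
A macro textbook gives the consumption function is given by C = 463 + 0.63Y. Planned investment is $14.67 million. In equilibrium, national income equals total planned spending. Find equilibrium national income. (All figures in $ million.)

Y = 1291

Y = C + I = 463 + 0.63Y + 14.67
Y − 0.63Y = 477.67
0.37Y = 477.67, so Y = 477.67/0.37 = 1291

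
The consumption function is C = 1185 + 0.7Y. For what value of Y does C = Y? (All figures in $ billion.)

Y = 3950

At break-even, C = Y: 1185 + 0.7Y = Y
0.3Y = 1185, so Y = 1185/0.3 = 3950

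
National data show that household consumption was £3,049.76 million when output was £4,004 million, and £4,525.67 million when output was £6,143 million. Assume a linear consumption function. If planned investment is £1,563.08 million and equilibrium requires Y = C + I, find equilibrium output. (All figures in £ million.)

Y = 5968

MPC = (4525.67 − 3049.76)/(6143 − 4004) = 1475.91/2139 = 0.69
a = 3049.76 − 0.69(4004) = 287
Equilibrium: Y = 287 + 0.69Y + 1563.08
0.31Y = 1850.08, so Y = 1850.08/0.31 = 5968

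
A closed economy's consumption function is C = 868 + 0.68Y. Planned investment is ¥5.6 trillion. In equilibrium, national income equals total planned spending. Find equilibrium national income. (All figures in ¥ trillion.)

Y = C + I = 868 + 0.68Y + 5.6
Y − 0.68Y = 873.6
0.32Y = 873.6, so Y = 873.6/0.32 = 2730

Y = 2730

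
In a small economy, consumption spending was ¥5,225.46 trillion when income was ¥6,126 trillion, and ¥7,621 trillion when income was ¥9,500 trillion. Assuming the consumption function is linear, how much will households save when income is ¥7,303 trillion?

S = 1241.87

MPC = (7621 − 5225.46)/(9500 − 6126) = 2395.54/3374 = 0.71
a = 5225.46 − 0.71(6126) = 5225.46 − 4349.46 = 876
C = 876 + 0.71(7303) = 6061.13
S = 7303 − 6061.13 = 1241.87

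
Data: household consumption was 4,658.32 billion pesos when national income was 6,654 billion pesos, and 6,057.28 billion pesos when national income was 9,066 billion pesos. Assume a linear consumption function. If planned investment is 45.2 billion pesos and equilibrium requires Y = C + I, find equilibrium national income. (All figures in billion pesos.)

Y = 2010

MPC = (6057.28 − 4658.32)/(9066 − 6654) = 1398.96/2412 = 0.58
a = 4658.32 − 0.58(6654) = 799
Equilibrium: Y = 799 + 0.58Y + 45.2
0.42Y = 844.2, so Y = 844.2/0.42 = 2010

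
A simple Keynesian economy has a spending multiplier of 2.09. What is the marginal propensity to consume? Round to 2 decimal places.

k = 1/(1 − MPC), so 1 − MPC = 1/k = 1/2.09 = 0.4785
MPC = 1 − 0.4785 = 0.52

MPC = 0.52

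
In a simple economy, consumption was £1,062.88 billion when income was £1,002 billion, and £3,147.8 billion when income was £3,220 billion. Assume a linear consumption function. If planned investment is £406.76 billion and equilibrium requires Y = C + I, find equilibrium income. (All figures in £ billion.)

Y = 8796

MPC = (3147.8 − 1062.88)/(3220 − 1002) = 2084.92/2218 = 0.94
a = 1062.88 − 0.94(1002) = 121
Equilibrium: Y = 121 + 0.94Y + 406.76
0.06Y = 527.76, so Y = 527.76/0.06 = 8796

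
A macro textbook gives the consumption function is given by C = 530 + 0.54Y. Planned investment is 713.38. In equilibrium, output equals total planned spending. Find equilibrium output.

Y = 2703

Y = C + I = 530 + 0.54Y + 713.38
Y − 0.54Y = 1243.38
0.46Y = 1243.38, so Y = 1243.38/0.46 = 2703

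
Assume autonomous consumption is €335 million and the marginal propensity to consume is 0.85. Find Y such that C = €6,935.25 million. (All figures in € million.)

335 + 0.85Y = 6935.25
0.85Y = 6600.25, so Y = 6600.25/0.85 = 7765

Y = 7765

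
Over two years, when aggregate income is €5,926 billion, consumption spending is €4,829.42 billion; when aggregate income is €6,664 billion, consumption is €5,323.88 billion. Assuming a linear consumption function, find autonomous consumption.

a = 859

MPC = ΔC/ΔY = (5323.88 − 4829.42)/(6664 − 5926) = 494.46/738 = 0.67
a = C − MPC·Y = 4829.42 − 0.67(5926) = 4829.42 − 3970.42 = 859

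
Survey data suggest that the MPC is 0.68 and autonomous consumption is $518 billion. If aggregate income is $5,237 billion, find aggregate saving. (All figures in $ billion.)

S = 1157.84

C = 518 + 0.68(5237) = 518 + 3561.16 = 4079.16
S = Y − C = 5237 − 4079.16 = 1157.84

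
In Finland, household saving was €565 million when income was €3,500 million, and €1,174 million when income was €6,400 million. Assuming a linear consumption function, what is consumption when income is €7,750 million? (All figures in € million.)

C = 6292.5

MPS = ΔS/ΔY = (1174 − 565)/(6400 − 3500) = 609/2900 = 0.21
MPC = 1 − MPS = 0.79
Autonomous saving = 565 − 0.21(3500) = -170, so a = 170
C = 170 + 0.79(7750) = 170 + 6122.5 = 6292.5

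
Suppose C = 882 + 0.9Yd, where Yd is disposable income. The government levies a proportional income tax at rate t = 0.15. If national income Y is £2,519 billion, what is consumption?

Yd = (1 − 0.15)(2519) = 0.85(2519) = 2141.15
C = 882 + 0.9(2141.15) = 882 + 1927.035 = 2809.035

C = 2809.035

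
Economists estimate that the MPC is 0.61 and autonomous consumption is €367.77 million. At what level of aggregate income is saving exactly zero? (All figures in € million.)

Y = 943

At break-even, C = Y: 367.77 + 0.61Y = Y
0.39Y = 367.77, so Y = 367.77/0.39 = 943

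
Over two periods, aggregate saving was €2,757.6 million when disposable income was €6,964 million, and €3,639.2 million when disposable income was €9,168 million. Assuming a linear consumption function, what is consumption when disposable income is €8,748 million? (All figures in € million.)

MPS = ΔS/ΔY = (3639.2 − 2757.6)/(9168 − 6964) = 881.6/2204 = 0.4
MPC = 1 − MPS = 0.6
Autonomous saving = 2757.6 − 0.4(6964) = -28, so a = 28
C = 28 + 0.6(8748) = 28 + 5248.8 = 5276.8

C = 5276.8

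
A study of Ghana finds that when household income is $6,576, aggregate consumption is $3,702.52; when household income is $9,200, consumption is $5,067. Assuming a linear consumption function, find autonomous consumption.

a = 283

MPC = ΔC/ΔY = (5067 − 3702.52)/(9200 − 6576) = 1364.48/2624 = 0.52
a = C − MPC·Y = 3702.52 − 0.52(6576) = 3702.52 − 3419.52 = 283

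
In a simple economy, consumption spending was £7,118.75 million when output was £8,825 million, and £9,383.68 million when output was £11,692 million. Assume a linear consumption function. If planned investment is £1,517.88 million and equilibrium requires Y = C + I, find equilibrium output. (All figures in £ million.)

MPC = (9383.68 − 7118.75)/(11692 − 8825) = 2264.93/2867 = 0.79
a = 7118.75 − 0.79(8825) = 147
Equilibrium: Y = 147 + 0.79Y + 1517.88
0.21Y = 1664.88, so Y = 1664.88/0.21 = 7928

Y = 7928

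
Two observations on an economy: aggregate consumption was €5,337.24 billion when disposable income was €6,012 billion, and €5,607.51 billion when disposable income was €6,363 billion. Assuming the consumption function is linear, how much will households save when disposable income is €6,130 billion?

MPC = (5607.51 − 5337.24)/(6363 − 6012) = 270.27/351 = 0.77
a = 5337.24 − 0.77(6012) = 5337.24 − 4629.24 = 708
C = 708 + 0.77(6130) = 5428.1
S = 6130 − 5428.1 = 701.9

S = 701.9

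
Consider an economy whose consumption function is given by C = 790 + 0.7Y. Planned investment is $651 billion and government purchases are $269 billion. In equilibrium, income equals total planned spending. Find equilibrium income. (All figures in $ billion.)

Y = C + I + G = 790 + 0.7Y + 651 + 269
Y − 0.7Y = 1710
0.3Y = 1710, so Y = 1710/0.3 = 5700

Y = 5700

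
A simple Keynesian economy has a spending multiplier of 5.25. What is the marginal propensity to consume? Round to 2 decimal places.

MPC = 0.81

k = 1/(1 − MPC), so 1 − MPC = 1/k = 1/5.25 = 0.1905
MPC = 1 − 0.1905 = 0.81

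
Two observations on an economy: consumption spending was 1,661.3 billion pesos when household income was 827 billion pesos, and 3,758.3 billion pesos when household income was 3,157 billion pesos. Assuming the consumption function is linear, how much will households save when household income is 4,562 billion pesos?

MPC = (3758.3 − 1661.3)/(3157 − 827) = 2097/2330 = 0.9
a = 1661.3 − 0.9(827) = 1661.3 − 744.3 = 917
C = 917 + 0.9(4562) = 5022.8
S = 4562 − 5022.8 = -460.8

S = -460.8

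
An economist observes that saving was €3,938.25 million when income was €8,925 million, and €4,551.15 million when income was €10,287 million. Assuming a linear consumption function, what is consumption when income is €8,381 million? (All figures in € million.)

MPS = ΔS/ΔY = (4551.15 − 3938.25)/(10287 − 8925) = 612.9/1362 = 0.45
MPC = 1 − MPS = 0.55
Autonomous saving = 3938.25 − 0.45(8925) = -78, so a = 78
C = 78 + 0.55(8381) = 78 + 4609.55 = 4687.55

C = 4687.55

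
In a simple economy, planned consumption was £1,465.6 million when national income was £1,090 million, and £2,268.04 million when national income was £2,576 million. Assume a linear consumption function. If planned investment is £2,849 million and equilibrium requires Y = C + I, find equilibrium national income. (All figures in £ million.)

MPC = (2268.04 − 1465.6)/(2576 − 1090) = 802.44/1486 = 0.54
a = 1465.6 − 0.54(1090) = 877
Equilibrium: Y = 877 + 0.54Y + 2849
0.46Y = 3726, so Y = 3726/0.46 = 8100

Y = 8100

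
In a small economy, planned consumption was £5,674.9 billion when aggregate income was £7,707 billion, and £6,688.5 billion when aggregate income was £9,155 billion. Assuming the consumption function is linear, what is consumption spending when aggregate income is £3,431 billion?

C = 2681.7

MPC = (6688.5 − 5674.9)/(9155 − 7707) = 1013.6/1448 = 0.7
a = 5674.9 − 0.7(7707) = 5674.9 − 5394.9 = 280
C = 280 + 0.7(3431) = 280 + 2401.7 = 2681.7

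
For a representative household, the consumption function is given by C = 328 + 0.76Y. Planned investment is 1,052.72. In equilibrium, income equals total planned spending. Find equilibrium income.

Y = C + I = 328 + 0.76Y + 1052.72
Y − 0.76Y = 1380.72
0.24Y = 1380.72, so Y = 1380.72/0.24 = 5753

Y = 5753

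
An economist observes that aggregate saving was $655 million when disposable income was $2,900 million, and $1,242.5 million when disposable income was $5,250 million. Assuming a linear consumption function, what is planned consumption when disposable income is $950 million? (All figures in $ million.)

C = 782.5

MPS = ΔS/ΔY = (1242.5 − 655)/(5250 − 2900) = 587.5/2350 = 0.25
MPC = 1 − MPS = 0.75
Autonomous saving = 655 − 0.25(2900) = -70, so a = 70
C = 70 + 0.75(950) = 70 + 712.5 = 782.5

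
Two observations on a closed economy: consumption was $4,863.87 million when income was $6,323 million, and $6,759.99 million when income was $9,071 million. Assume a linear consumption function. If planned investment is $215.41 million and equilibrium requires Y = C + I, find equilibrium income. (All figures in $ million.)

Y = 2311

MPC = (6759.99 − 4863.87)/(9071 − 6323) = 1896.12/2748 = 0.69
a = 4863.87 − 0.69(6323) = 501
Equilibrium: Y = 501 + 0.69Y + 215.41
0.31Y = 716.41, so Y = 716.41/0.31 = 2311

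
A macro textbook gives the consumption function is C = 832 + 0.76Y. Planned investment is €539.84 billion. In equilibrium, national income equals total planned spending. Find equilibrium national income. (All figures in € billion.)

Y = C + I = 832 + 0.76Y + 539.84
Y − 0.76Y = 1371.84
0.24Y = 1371.84, so Y = 1371.84/0.24 = 5716

Y = 5716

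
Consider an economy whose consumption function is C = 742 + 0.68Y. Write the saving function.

S = Y − C = Y − (742 + 0.68Y) = -742 + (1 − 0.68)Y

S = -742 + 0.32Y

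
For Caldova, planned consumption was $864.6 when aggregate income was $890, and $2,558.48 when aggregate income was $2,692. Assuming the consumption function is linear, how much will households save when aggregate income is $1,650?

S = 71

MPC = (2558.48 − 864.6)/(2692 − 890) = 1693.88/1802 = 0.94
a = 864.6 − 0.94(890) = 864.6 − 836.6 = 28
C = 28 + 0.94(1650) = 1579
S = 1650 − 1579 = 71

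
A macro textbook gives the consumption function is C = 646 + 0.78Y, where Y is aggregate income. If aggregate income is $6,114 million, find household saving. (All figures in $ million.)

C = 646 + 0.78(6114) = 646 + 4768.92 = 5414.92
S = Y − C = 6114 − 5414.92 = 699.08

S = 699.08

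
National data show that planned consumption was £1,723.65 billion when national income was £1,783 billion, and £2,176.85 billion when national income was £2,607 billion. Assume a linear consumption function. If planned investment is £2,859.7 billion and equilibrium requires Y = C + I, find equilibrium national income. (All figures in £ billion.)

MPC = (2176.85 − 1723.65)/(2607 − 1783) = 453.2/824 = 0.55
a = 1723.65 − 0.55(1783) = 743
Equilibrium: Y = 743 + 0.55Y + 2859.7
0.45Y = 3602.7, so Y = 3602.7/0.45 = 8006

Y = 8006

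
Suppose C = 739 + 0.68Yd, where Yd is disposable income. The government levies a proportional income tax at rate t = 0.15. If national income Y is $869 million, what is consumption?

C = 1241.282

Yd = (1 − 0.15)(869) = 0.85(869) = 738.65
C = 739 + 0.68(738.65) = 739 + 502.282 = 1241.282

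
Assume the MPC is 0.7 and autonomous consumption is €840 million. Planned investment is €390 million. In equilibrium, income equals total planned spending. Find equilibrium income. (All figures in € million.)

Y = 4100

Y = C + I = 840 + 0.7Y + 390
Y − 0.7Y = 1230
0.3Y = 1230, so Y = 1230/0.3 = 4100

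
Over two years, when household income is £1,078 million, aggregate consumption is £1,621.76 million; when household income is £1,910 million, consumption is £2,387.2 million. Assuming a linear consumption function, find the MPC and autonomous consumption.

MPC = 0.92; a = 630

MPC = ΔC/ΔY = (2387.2 − 1621.76)/(1910 − 1078) = 765.44/832 = 0.92
a = C − MPC·Y = 1621.76 − 0.92(1078) = 1621.76 − 991.76 = 630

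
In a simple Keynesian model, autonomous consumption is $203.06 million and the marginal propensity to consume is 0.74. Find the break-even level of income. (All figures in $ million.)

Y = 781

At break-even, C = Y: 203.06 + 0.74Y = Y
0.26Y = 203.06, so Y = 203.06/0.26 = 781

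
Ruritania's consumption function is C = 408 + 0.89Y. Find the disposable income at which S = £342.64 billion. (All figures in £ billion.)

S = Y − C = -408 + 0.11Y
-408 + 0.11Y = 342.64, so 0.11Y = 750.64 and Y = 6824

Y = 6824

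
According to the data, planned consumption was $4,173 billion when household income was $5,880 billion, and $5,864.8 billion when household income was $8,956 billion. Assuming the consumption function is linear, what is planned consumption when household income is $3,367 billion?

C = 2790.85

MPC = (5864.8 − 4173)/(8956 − 5880) = 1691.8/3076 = 0.55
a = 4173 − 0.55(5880) = 4173 − 3234 = 939
C = 939 + 0.55(3367) = 939 + 1851.85 = 2790.85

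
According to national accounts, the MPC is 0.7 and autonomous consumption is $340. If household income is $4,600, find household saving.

C = 340 + 0.7(4600) = 340 + 3220 = 3560
S = Y − C = 4600 − 3560 = 1040

S = 1040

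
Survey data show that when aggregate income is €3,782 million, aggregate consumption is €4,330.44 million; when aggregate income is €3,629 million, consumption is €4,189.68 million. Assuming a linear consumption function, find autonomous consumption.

MPC = ΔC/ΔY = (4330.44 − 4189.68)/(3782 − 3629) = 140.76/153 = 0.92
a = C − MPC·Y = 4189.68 − 0.92(3629) = 4189.68 − 3338.68 = 851

a = 851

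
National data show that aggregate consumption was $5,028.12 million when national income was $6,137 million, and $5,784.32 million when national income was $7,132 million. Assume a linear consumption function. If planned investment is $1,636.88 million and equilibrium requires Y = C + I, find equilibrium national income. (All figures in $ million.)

MPC = (5784.32 − 5028.12)/(7132 − 6137) = 756.2/995 = 0.76
a = 5028.12 − 0.76(6137) = 364
Equilibrium: Y = 364 + 0.76Y + 1636.88
0.24Y = 2000.88, so Y = 2000.88/0.24 = 8337

Y = 8337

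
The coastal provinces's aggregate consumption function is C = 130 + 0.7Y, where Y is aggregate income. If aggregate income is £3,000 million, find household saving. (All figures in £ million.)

C = 130 + 0.7(3000) = 130 + 2100 = 2230
S = Y − C = 3000 − 2230 = 770

S = 770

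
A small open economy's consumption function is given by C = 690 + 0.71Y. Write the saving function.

S = Y − C = Y − (690 + 0.71Y) = -690 + (1 − 0.71)Y

S = -690 + 0.29Y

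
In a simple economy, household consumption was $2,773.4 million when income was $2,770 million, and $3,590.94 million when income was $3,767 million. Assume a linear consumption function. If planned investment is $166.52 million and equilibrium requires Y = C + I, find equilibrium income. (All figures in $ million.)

MPC = (3590.94 − 2773.4)/(3767 − 2770) = 817.54/997 = 0.82
a = 2773.4 − 0.82(2770) = 502
Equilibrium: Y = 502 + 0.82Y + 166.52
0.18Y = 668.52, so Y = 668.52/0.18 = 3714

Y = 3714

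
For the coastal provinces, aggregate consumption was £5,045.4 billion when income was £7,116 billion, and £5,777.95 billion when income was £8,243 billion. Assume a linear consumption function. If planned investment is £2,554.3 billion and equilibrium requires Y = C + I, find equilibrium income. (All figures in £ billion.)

MPC = (5777.95 − 5045.4)/(8243 − 7116) = 732.55/1127 = 0.65
a = 5045.4 − 0.65(7116) = 420
Equilibrium: Y = 420 + 0.65Y + 2554.3
0.35Y = 2974.3, so Y = 2974.3/0.35 = 8498

Y = 8498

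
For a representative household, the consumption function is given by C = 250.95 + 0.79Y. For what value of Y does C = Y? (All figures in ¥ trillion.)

At break-even, C = Y: 250.95 + 0.79Y = Y
0.21Y = 250.95, so Y = 250.95/0.21 = 1195

Y = 1195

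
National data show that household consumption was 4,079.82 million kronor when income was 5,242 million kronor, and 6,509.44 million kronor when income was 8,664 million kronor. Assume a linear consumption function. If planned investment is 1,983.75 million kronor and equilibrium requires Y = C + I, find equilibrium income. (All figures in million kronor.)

MPC = (6509.44 − 4079.82)/(8664 − 5242) = 2429.62/3422 = 0.71
a = 4079.82 − 0.71(5242) = 358
Equilibrium: Y = 358 + 0.71Y + 1983.75
0.29Y = 2341.75, so Y = 2341.75/0.29 = 8075

Y = 8075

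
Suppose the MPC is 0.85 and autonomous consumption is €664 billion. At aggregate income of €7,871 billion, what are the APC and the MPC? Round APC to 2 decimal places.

MPC = 0.85 (the slope of the consumption function)
C = 664 + 0.85(7871) = 7354.35, so APC = 7354.35/7871 = 0.93

APC = 0.93; MPC = 0.85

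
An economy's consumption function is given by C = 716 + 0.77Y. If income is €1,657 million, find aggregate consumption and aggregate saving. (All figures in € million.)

C = 716 + 0.77(1657) = 716 + 1275.89 = 1991.89
S = Y − C = 1657 − 1991.89 = -334.89

C = 1991.89; S = -334.89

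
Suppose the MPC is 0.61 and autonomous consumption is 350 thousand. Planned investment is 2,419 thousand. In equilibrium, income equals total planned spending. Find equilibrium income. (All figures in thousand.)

Y = C + I = 350 + 0.61Y + 2419
Y − 0.61Y = 2769
0.39Y = 2769, so Y = 2769/0.39 = 7100

Y = 7100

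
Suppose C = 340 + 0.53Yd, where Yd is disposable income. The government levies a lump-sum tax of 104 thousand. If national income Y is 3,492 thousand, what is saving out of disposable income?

Yd = Y − T = 3492 − 104 = 3388
C = 340 + 0.53(3388) = 340 + 1795.64 = 2135.64
S = Yd − C = 3388 − 2135.64 = 1252.36

S = 1252.36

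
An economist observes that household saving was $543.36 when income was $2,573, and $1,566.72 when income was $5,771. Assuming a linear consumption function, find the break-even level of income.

Y = 875

MPS = ΔS/ΔY = (1566.72 − 543.36)/(5771 − 2573) = 1023.36/3198 = 0.32
MPC = 1 − MPS = 0.68
From S(2573) = 543.36: −a + 0.32(2573) = 543.36, so a = 823.36 − 543.36 = 280
Break-even (S = 0): Y = a/MPS = 280/0.32 = 875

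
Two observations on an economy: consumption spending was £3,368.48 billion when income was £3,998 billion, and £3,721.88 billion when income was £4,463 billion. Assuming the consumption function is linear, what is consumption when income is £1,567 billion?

C = 1520.92

MPC = (3721.88 − 3368.48)/(4463 − 3998) = 353.4/465 = 0.76
a = 3368.48 − 0.76(3998) = 3368.48 − 3038.48 = 330
C = 330 + 0.76(1567) = 330 + 1190.92 = 1520.92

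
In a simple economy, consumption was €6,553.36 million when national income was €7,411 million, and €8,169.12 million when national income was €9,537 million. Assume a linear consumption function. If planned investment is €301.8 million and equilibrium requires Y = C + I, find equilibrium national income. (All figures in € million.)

Y = 5095

MPC = (8169.12 − 6553.36)/(9537 − 7411) = 1615.76/2126 = 0.76
a = 6553.36 − 0.76(7411) = 921
Equilibrium: Y = 921 + 0.76Y + 301.8
0.24Y = 1222.8, so Y = 1222.8/0.24 = 5095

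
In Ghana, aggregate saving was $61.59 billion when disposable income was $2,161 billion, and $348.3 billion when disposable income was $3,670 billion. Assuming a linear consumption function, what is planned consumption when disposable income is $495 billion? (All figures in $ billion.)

MPS = ΔS/ΔY = (348.3 − 61.59)/(3670 − 2161) = 286.71/1509 = 0.19
MPC = 1 − MPS = 0.81
Autonomous saving = 61.59 − 0.19(2161) = -349, so a = 349
C = 349 + 0.81(495) = 349 + 400.95 = 749.95

C = 749.95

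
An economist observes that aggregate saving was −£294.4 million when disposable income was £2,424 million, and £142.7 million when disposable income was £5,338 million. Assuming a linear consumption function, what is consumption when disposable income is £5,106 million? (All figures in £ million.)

C = 4998.1

MPS = ΔS/ΔY = (142.7 − (-294.4))/(5338 − 2424) = 437.1/2914 = 0.15
MPC = 1 − MPS = 0.85
Autonomous saving = -294.4 − 0.15(2424) = -658, so a = 658
C = 658 + 0.85(5106) = 658 + 4340.1 = 4998.1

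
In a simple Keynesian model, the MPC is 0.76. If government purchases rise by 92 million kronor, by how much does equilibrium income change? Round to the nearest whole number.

The multiplier is 1/(1 − MPC) = 1/0.24.
ΔY = 92/0.24 = 383.33 ≈ 383

ΔY ≈ 383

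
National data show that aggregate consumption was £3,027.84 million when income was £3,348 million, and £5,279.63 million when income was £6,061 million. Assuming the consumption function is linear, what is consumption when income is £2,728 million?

C = 2513.24

MPC = (5279.63 − 3027.84)/(6061 − 3348) = 2251.79/2713 = 0.83
a = 3027.84 − 0.83(3348) = 3027.84 − 2778.84 = 249
C = 249 + 0.83(2728) = 249 + 2264.24 = 2513.24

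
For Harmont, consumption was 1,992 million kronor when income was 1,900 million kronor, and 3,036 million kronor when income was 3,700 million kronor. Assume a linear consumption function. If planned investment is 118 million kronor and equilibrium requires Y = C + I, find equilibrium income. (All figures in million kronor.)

Y = 2400

MPC = (3036 − 1992)/(3700 − 1900) = 1044/1800 = 0.58
a = 1992 − 0.58(1900) = 890
Equilibrium: Y = 890 + 0.58Y + 118
0.42Y = 1008, so Y = 1008/0.42 = 2400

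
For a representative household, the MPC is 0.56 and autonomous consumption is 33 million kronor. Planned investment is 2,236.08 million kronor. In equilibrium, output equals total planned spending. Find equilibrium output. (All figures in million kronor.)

Y = 5157

Y = C + I = 33 + 0.56Y + 2236.08
Y − 0.56Y = 2269.08
0.44Y = 2269.08, so Y = 2269.08/0.44 = 5157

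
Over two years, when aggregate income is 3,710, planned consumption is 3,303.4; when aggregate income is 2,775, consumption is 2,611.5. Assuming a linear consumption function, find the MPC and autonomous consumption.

MPC = 0.74; a = 558

MPC = ΔC/ΔY = (3303.4 − 2611.5)/(3710 − 2775) = 691.9/935 = 0.74
a = C − MPC·Y = 2611.5 − 0.74(2775) = 2611.5 − 2053.5 = 558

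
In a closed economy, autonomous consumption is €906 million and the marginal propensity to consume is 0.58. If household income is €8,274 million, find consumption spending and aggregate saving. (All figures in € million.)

C = 5704.92; S = 2569.08

C = 906 + 0.58(8274) = 906 + 4798.92 = 5704.92
S = Y − C = 8274 − 5704.92 = 2569.08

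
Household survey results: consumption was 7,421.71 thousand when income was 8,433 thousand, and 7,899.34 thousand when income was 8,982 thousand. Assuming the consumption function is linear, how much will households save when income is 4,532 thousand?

S = 504.16

MPC = (7899.34 − 7421.71)/(8982 − 8433) = 477.63/549 = 0.87
a = 7421.71 − 0.87(8433) = 7421.71 − 7336.71 = 85
C = 85 + 0.87(4532) = 4027.84
S = 4532 − 4027.84 = 504.16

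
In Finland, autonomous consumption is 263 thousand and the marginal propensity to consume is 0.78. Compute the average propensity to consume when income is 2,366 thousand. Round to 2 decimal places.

APC = 0.89

C = 263 + 0.78(2366) = 2108.48
APC = C/Y = 2108.48/2366 = 0.89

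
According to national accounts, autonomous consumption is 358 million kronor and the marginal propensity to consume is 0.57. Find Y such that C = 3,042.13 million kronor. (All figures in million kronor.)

Y = 4709

358 + 0.57Y = 3042.13
0.57Y = 2684.13, so Y = 2684.13/0.57 = 4709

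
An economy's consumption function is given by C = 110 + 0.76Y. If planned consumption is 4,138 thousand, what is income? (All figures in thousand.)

110 + 0.76Y = 4138
0.76Y = 4028, so Y = 4028/0.76 = 5300

Y = 5300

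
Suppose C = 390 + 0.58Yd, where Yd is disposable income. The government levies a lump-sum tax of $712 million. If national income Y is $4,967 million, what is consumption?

C = 2857.9

Yd = Y − T = 4967 − 712 = 4255
C = 390 + 0.58(4255) = 390 + 2467.9 = 2857.9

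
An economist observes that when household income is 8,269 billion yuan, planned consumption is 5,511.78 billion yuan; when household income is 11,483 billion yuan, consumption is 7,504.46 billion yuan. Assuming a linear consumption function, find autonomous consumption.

MPC = ΔC/ΔY = (7504.46 − 5511.78)/(11483 − 8269) = 1992.68/3214 = 0.62
a = C − MPC·Y = 5511.78 − 0.62(8269) = 5511.78 − 5126.78 = 385

a = 385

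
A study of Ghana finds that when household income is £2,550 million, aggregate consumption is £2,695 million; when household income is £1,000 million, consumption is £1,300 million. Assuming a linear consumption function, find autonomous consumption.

MPC = ΔC/ΔY = (2695 − 1300)/(2550 − 1000) = 1395/1550 = 0.9
a = C − MPC·Y = 1300 − 0.9(1000) = 1300 − 900 = 400

a = 400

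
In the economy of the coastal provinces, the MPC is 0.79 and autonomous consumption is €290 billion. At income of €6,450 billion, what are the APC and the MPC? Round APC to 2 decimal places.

APC = 0.83; MPC = 0.79

MPC = 0.79 (the slope of the consumption function)
C = 290 + 0.79(6450) = 5385.5, so APC = 5385.5/6450 = 0.83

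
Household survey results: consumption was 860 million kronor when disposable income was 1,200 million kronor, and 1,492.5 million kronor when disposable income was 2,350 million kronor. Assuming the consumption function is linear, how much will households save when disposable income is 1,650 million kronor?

S = 542.5

MPC = (1492.5 − 860)/(2350 − 1200) = 632.5/1150 = 0.55
a = 860 − 0.55(1200) = 860 − 660 = 200
C = 200 + 0.55(1650) = 1107.5
S = 1650 − 1107.5 = 542.5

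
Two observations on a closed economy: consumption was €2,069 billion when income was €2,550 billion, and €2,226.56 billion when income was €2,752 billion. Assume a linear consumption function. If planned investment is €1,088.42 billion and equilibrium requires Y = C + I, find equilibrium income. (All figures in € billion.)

MPC = (2226.56 − 2069)/(2752 − 2550) = 157.56/202 = 0.78
a = 2069 − 0.78(2550) = 80
Equilibrium: Y = 80 + 0.78Y + 1088.42
0.22Y = 1168.42, so Y = 1168.42/0.22 = 5311

Y = 5311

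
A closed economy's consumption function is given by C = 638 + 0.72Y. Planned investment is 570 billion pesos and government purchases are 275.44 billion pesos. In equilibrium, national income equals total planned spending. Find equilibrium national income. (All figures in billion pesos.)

Y = 5298

Y = C + I + G = 638 + 0.72Y + 570 + 275.44
Y − 0.72Y = 1483.44
0.28Y = 1483.44, so Y = 1483.44/0.28 = 5298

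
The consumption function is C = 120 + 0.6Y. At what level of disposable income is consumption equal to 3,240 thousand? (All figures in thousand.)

120 + 0.6Y = 3240
0.6Y = 3120, so Y = 3120/0.6 = 5200

Y = 5200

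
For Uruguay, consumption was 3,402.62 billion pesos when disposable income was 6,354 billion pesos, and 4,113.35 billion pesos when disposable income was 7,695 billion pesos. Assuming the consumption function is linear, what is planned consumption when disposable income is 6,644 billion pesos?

C = 3556.32

MPC = (4113.35 − 3402.62)/(7695 − 6354) = 710.73/1341 = 0.53
a = 3402.62 − 0.53(6354) = 3402.62 − 3367.62 = 35
C = 35 + 0.53(6644) = 35 + 3521.32 = 3556.32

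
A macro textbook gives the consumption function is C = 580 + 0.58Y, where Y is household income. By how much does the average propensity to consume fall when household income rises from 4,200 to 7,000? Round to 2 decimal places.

ΔAPC = 0.06

At Y = 4200: C = 580 + 0.58(4200) = 3016, APC = 3016/4200 = 0.718
At Y = 7000: C = 4640, APC = 4640/7000 = 0.663
Fall in APC = 0.718 − 0.663 = 0.055 ≈ 0.06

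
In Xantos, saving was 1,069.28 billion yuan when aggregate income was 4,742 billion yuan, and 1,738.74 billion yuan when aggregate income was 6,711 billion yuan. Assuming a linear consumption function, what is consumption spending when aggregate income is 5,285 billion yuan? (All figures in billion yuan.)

C = 4031.1

MPS = ΔS/ΔY = (1738.74 − 1069.28)/(6711 − 4742) = 669.46/1969 = 0.34
MPC = 1 − MPS = 0.66
Autonomous saving = 1069.28 − 0.34(4742) = -543, so a = 543
C = 543 + 0.66(5285) = 543 + 3488.1 = 4031.1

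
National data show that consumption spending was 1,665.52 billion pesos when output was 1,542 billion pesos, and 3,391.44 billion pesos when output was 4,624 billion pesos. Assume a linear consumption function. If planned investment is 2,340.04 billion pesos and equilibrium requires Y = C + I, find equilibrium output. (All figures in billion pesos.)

MPC = (3391.44 − 1665.52)/(4624 − 1542) = 1725.92/3082 = 0.56
a = 1665.52 − 0.56(1542) = 802
Equilibrium: Y = 802 + 0.56Y + 2340.04
0.44Y = 3142.04, so Y = 3142.04/0.44 = 7141

Y = 7141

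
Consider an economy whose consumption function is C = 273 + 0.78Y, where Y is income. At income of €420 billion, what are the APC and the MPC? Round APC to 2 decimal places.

MPC = 0.78 (the slope of the consumption function)
C = 273 + 0.78(420) = 600.6, so APC = 600.6/420 = 1.43

APC = 1.43; MPC = 0.78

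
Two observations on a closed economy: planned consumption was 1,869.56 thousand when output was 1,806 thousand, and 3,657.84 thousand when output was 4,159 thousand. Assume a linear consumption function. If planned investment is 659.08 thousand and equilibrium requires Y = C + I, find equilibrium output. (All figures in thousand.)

Y = 4817

MPC = (3657.84 − 1869.56)/(4159 − 1806) = 1788.28/2353 = 0.76
a = 1869.56 − 0.76(1806) = 497
Equilibrium: Y = 497 + 0.76Y + 659.08
0.24Y = 1156.08, so Y = 1156.08/0.24 = 4817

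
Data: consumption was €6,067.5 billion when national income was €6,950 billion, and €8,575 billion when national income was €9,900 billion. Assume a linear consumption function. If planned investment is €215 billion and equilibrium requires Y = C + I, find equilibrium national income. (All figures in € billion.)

MPC = (8575 − 6067.5)/(9900 − 6950) = 2507.5/2950 = 0.85
a = 6067.5 − 0.85(6950) = 160
Equilibrium: Y = 160 + 0.85Y + 215
0.15Y = 375, so Y = 375/0.15 = 2500

Y = 2500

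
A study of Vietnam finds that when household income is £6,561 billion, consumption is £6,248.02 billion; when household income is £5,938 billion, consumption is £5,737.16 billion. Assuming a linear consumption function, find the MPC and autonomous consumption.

MPC = 0.82; a = 868

MPC = ΔC/ΔY = (6248.02 − 5737.16)/(6561 − 5938) = 510.86/623 = 0.82
a = C − MPC·Y = 5737.16 − 0.82(5938) = 5737.16 − 4869.16 = 868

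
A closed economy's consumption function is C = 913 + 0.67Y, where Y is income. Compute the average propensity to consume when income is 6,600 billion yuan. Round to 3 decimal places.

APC = 0.808

C = 913 + 0.67(6600) = 5335
APC = C/Y = 5335/6600 = 0.808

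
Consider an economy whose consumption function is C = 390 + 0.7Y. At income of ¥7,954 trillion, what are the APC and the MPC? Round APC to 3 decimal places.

APC = 0.749; MPC = 0.7

MPC = 0.7 (the slope of the consumption function)
C = 390 + 0.7(7954) = 5957.8, so APC = 5957.8/7954 = 0.749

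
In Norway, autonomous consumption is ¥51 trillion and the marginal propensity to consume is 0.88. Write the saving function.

S = Y − C = Y − (51 + 0.88Y) = -51 + (1 − 0.88)Y

S = -51 + 0.12Y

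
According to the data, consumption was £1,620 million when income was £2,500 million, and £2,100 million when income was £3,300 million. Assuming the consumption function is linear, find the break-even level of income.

MPC = (2100 − 1620)/(3300 − 2500) = 480/800 = 0.6
a = 1620 − 0.6(2500) = 1620 − 1500 = 120
Break-even: Y = a/(1−MPC) = 120/0.4 = 300

Y = 300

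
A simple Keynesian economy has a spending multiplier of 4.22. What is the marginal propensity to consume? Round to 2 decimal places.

MPC = 0.76

k = 1/(1 − MPC), so 1 − MPC = 1/k = 1/4.22 = 0.2370
MPC = 1 − 0.2370 = 0.76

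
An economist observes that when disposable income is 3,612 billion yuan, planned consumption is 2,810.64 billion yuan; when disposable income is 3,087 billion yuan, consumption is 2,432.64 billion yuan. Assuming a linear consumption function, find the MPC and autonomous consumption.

MPC = ΔC/ΔY = (2810.64 − 2432.64)/(3612 − 3087) = 378/525 = 0.72
a = C − MPC·Y = 2432.64 − 0.72(3087) = 2432.64 − 2222.64 = 210

MPC = 0.72; a = 210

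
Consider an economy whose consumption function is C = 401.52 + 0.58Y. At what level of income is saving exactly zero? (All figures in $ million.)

Y = 956

At break-even, C = Y: 401.52 + 0.58Y = Y
0.42Y = 401.52, so Y = 401.52/0.42 = 956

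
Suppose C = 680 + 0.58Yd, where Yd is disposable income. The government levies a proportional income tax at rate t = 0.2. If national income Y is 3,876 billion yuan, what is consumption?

Yd = (1 − 0.2)(3876) = 0.8(3876) = 3100.8
C = 680 + 0.58(3100.8) = 680 + 1798.464 = 2478.464

C = 2478.464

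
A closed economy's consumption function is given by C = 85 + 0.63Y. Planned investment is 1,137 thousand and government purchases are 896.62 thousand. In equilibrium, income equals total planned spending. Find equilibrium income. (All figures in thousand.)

Y = C + I + G = 85 + 0.63Y + 1137 + 896.62
Y − 0.63Y = 2118.62
0.37Y = 2118.62, so Y = 2118.62/0.37 = 5726

Y = 5726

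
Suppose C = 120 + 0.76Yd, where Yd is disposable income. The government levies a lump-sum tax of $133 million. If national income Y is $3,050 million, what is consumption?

C = 2336.92

Yd = Y − T = 3050 − 133 = 2917
C = 120 + 0.76(2917) = 120 + 2216.92 = 2336.92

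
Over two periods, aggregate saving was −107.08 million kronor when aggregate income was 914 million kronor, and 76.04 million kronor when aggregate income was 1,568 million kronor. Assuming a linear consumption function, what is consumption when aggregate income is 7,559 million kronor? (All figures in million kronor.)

MPS = ΔS/ΔY = (76.04 − (-107.08))/(1568 − 914) = 183.12/654 = 0.28
MPC = 1 − MPS = 0.72
Autonomous saving = -107.08 − 0.28(914) = -363, so a = 363
C = 363 + 0.72(7559) = 363 + 5442.48 = 5805.48

C = 5805.48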